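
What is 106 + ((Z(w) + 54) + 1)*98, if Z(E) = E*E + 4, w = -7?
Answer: 10690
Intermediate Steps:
Z(E) = 4 + E**2 (Z(E) = E**2 + 4 = 4 + E**2)
106 + ((Z(w) + 54) + 1)*98 = 106 + (((4 + (-7)**2) + 54) + 1)*98 = 106 + (((4 + 49) + 54) + 1)*98 = 106 + ((53 + 54) + 1)*98 = 106 + (107 + 1)*98 = 106 + 108*98 = 106 + 10584 = 10690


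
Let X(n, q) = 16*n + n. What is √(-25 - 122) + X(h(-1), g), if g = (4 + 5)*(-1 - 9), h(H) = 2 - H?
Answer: 51 + 7*I*√3 ≈ 51.0 + 12.124*I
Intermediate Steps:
g = -90 (g = 9*(-10) = -90)
X(n, q) = 17*n
√(-25 - 122) + X(h(-1), g) = √(-25 - 122) + 17*(2 - 1*(-1)) = √(-147) + 17*(2 + 1) = 7*I*√3 + 17*3 = 7*I*√3 + 51 = 51 + 7*I*√3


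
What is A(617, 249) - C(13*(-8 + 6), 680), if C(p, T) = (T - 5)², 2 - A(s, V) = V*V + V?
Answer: -517873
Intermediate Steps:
A(s, V) = 2 - V - V² (A(s, V) = 2 - (V*V + V) = 2 - (V² + V) = 2 - (V + V²) = 2 + (-V - V²) = 2 - V - V²)
C(p, T) = (-5 + T)²
A(617, 249) - C(13*(-8 + 6), 680) = (2 - 1*249 - 1*249²) - (-5 + 680)² = (2 - 249 - 1*62001) - 1*675² = (2 - 249 - 62001) - 1*455625 = -62248 - 455625 = -517873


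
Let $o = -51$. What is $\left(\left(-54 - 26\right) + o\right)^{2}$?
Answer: $17161$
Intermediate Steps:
$\left(\left(-54 - 26\right) + o\right)^{2} = \left(\left(-54 - 26\right) - 51\right)^{2} = \left(-80 - 51\right)^{2} = \left(-131\right)^{2} = 17161$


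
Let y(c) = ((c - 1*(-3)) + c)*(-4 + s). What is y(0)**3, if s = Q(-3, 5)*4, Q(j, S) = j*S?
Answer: -7077888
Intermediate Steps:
Q(j, S) = S*j
s = -60 (s = (5*(-3))*4 = -15*4 = -60)
y(c) = -192 - 128*c (y(c) = ((c - 1*(-3)) + c)*(-4 - 60) = ((c + 3) + c)*(-64) = ((3 + c) + c)*(-64) = (3 + 2*c)*(-64) = -192 - 128*c)
y(0)**3 = (-192 - 128*0)**3 = (-192 + 0)**3 = (-192)**3 = -7077888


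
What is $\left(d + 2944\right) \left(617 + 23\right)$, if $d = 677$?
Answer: $2317440$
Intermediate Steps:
$\left(d + 2944\right) \left(617 + 23\right) = \left(677 + 2944\right) \left(617 + 23\right) = 3621 \cdot 640 = 2317440$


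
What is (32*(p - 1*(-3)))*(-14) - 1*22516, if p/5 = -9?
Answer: -3700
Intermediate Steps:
p = -45 (p = 5*(-9) = -45)
(32*(p - 1*(-3)))*(-14) - 1*22516 = (32*(-45 - 1*(-3)))*(-14) - 1*22516 = (32*(-45 + 3))*(-14) - 22516 = (32*(-42))*(-14) - 22516 = -1344*(-14) - 22516 = 18816 - 22516 = -3700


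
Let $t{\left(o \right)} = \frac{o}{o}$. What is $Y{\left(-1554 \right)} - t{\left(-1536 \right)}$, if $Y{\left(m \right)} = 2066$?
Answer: $2065$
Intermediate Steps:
$t{\left(o \right)} = 1$
$Y{\left(-1554 \right)} - t{\left(-1536 \right)} = 2066 - 1 = 2065$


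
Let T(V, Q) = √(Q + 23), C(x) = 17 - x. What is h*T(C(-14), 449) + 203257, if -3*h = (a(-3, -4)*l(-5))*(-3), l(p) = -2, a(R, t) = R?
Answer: 203257 + 12*√118 ≈ 2.0339e+5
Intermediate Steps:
T(V, Q) = √(23 + Q)
h = 6 (h = -(-3*(-2))*(-3)/3 = -2*(-3) = -⅓*(-18) = 6)
h*T(C(-14), 449) + 203257 = 6*√(23 + 449) + 203257 = 6*√472 + 203257 = 6*(2*√118) + 203257 = 12*√118 + 203257 = 203257 + 12*√118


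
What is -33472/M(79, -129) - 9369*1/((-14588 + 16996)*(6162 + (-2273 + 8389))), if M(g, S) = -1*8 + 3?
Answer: 989613825283/147827120 ≈ 6694.4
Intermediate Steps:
M(g, S) = -5 (M(g, S) = -8 + 3 = -5)
-33472/M(79, -129) - 9369*1/((-14588 + 16996)*(6162 + (-2273 + 8389))) = -33472/(-5) - 9369*1/((-14588 + 16996)*(6162 + (-2273 + 8389))) = -33472*(-⅕) - 9369*1/(2408*(6162 + 6116)) = 33472/5 - 9369/(2408*12278) = 33472/5 - 9369/29565424 = 989613825283/147827120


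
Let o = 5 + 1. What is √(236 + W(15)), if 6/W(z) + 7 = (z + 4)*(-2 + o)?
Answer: √124890/23 ≈ 15.365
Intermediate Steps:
o = 6
W(z) = 6/(9 + 4*z) (W(z) = 6/(-7 + (z + 4)*(-2 + 6)) = 6/(-7 + (4 + z)*4) = 6/(-7 + (16 + 4*z)) = 6/(9 + 4*z))
√(236 + W(15)) = √(236 + 6/(9 + 4*15)) = √(236 + 6/(9 + 60)) = √(236 + 6/69) = √(236 + 6*(1/69)) = √(236 + 2/23) = √(5430/23) = √124890/23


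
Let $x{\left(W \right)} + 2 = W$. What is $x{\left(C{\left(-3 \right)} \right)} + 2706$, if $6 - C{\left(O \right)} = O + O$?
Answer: $2716$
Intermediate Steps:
$C{\left(O \right)} = 6 - 2 O$ ($C{\left(O \right)} = 6 - \left(O + O\right) = 6 - 2 O$)
$x{\left(W \right)} = -2 + W$
$x{\left(C{\left(-3 \right)} \right)} + 2706 = \left(-2 + \left(6 - -6\right)\right) + 2706 = \left(-2 + \left(6 + 6\right)\right) + 2706 = \left(-2 + 12\right) + 2706 = 10 + 2706 = 2716$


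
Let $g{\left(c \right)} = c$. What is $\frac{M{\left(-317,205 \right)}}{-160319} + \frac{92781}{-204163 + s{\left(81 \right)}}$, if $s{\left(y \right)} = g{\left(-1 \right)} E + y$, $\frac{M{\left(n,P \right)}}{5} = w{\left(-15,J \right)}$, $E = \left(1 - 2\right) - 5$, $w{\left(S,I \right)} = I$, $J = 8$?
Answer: $- \frac{14882720179}{32717260244} \approx -0.45489$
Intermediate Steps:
$E = -6$ ($E = -1 - 5 = -6$)
$M{\left(n,P \right)} = 40$ ($M{\left(n,P \right)} = 5 \cdot 8 = 40$)
$s{\left(y \right)} = 6 + y$ ($s{\left(y \right)} = \left(-1\right) \left(-6\right) + y = 6 + y$)
$\frac{M{\left(-317,205 \right)}}{-160319} + \frac{92781}{-204163 + s{\left(81 \right)}} = \frac{40}{-160319} + \frac{92781}{-204163 + \left(6 + 81\right)} = 40 \left(- \frac{1}{160319}\right) + \frac{92781}{-204163 + 87} = - \frac{40}{160319} + \frac{92781}{-204076} = - \frac{40}{160319} + 92781 \left(- \frac{1}{204076}\right) = - \frac{40}{160319} - \frac{92781}{204076} = - \frac{14882720179}{32717260244}$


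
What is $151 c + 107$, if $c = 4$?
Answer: $711$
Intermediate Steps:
$151 c + 107 = 151 \cdot 4 + 107 = 604 + 107 = 711$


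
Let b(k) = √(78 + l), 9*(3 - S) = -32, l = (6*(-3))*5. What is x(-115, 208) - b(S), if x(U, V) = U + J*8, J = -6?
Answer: -163 - 2*I*√3 ≈ -163.0 - 3.4641*I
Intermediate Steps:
l = -90 (l = -18*5 = -90)
x(U, V) = -48 + U (x(U, V) = U - 6*8 = U - 48 = -48 + U)
S = 59/9 (S = 3 - ⅑*(-32) = 3 + 32/9 = 59/9 ≈ 6.5556)
b(k) = 2*I*√3 (b(k) = √(78 - 90) = √(-12) = 2*I*√3)
x(-115, 208) - b(S) = (-48 - 115) - 2*I*√3 = -163 - 2*I*√3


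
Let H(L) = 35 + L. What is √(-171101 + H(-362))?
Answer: 2*I*√42857 ≈ 414.04*I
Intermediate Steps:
√(-171101 + H(-362)) = √(-171101 + (35 - 362)) = √(-171101 - 327) = √(-171428) = 2*I*√42857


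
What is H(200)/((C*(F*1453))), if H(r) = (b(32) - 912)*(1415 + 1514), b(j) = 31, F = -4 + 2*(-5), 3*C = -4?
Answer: -7741347/81368 ≈ -95.140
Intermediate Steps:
C = -4/3 (C = (⅓)*(-4) = -4/3 ≈ -1.3333)
F = -14 (F = -4 - 10 = -14)
H(r) = -2580449 (H(r) = (31 - 912)*(1415 + 1514) = -881*2929 = -2580449)
H(200)/((C*(F*1453))) = -2580449/((-(-56)*1453/3)) = -2580449/((-4/3*(-20342))) = -2580449/81368/3 = -2580449*3/81368 = -7741347/81368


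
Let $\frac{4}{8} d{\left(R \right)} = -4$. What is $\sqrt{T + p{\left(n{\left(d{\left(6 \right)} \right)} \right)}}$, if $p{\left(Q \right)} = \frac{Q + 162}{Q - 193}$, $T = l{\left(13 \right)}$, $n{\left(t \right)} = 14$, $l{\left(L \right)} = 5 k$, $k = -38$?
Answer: $\frac{i \sqrt{6119294}}{179} \approx 13.82 i$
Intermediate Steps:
$d{\left(R \right)} = -8$ ($d{\left(R \right)} = 2 \left(-4\right) = -8$)
$l{\left(L \right)} = -190$ ($l{\left(L \right)} = 5 \left(-38\right) = -190$)
$T = -190$
$p{\left(Q \right)} = \frac{162 + Q}{-193 + Q}$
$\sqrt{T + p{\left(n{\left(d{\left(6 \right)} \right)} \right)}} = \sqrt{-190 + \frac{162 + 14}{-193 + 14}} = \sqrt{-190 + \frac{1}{-179} \cdot 176} = \sqrt{-190 - \frac{176}{179}} = \sqrt{- \frac{34186}{179}} = \frac{i \sqrt{6119294}}{179}$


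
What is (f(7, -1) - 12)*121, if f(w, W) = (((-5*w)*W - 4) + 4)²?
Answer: 146773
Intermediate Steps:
f(w, W) = 25*W²*w² (f(w, W) = ((-5*W*w - 4) + 4)² = ((-4 - 5*W*w) + 4)² = (-5*W*w)² = 25*W²*w²)
(f(7, -1) - 12)*121 = (25*(-1)²*7² - 12)*121 = (25*1*49 - 12)*121 = (1225 - 12)*121 = 1213*121 = 146773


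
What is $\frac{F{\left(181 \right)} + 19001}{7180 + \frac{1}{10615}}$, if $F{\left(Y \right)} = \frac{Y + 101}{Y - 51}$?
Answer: $\frac{2622342338}{990804113} \approx 2.6467$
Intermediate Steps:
$F{\left(Y \right)} = \frac{101 + Y}{-51 + Y}$
$\frac{F{\left(181 \right)} + 19001}{7180 + \frac{1}{10615}} = \frac{\frac{101 + 181}{-51 + 181} + 19001}{7180 + \frac{1}{10615}} = \frac{\frac{1}{130} \cdot 282 + 19001}{7180 + \frac{1}{10615}} = \frac{\frac{1}{130} \cdot 282 + 19001}{\frac{76215701}{10615}} = \left(\frac{141}{65} + 19001\right) \frac{10615}{76215701} = \frac{1235206}{65} \cdot \frac{10615}{76215701} = \frac{2622342338}{990804113}$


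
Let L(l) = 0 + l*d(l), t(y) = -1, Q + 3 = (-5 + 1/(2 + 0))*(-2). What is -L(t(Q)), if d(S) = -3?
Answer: -3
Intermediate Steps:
Q = 6 (Q = -3 + (-5 + 1/(2 + 0))*(-2) = -3 + (-5 + 1/2)*(-2) = -3 + (-5 + ½)*(-2) = -3 - 9/2*(-2) = -3 + 9 = 6)
L(l) = -3*l (L(l) = 0 + l*(-3) = 0 - 3*l = -3*l)
-L(t(Q)) = -(-3)*(-1) = -1*3 = -3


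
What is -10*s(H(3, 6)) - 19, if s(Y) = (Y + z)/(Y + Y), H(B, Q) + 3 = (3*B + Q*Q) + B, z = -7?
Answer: -209/9 ≈ -23.222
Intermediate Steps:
H(B, Q) = -3 + Q**2 + 4*B (H(B, Q) = -3 + ((3*B + Q*Q) + B) = -3 + ((3*B + Q**2) + B) = -3 + ((Q**2 + 3*B) + B) = -3 + (Q**2 + 4*B) = -3 + Q**2 + 4*B)
s(Y) = (-7 + Y)/(2*Y) (s(Y) = (Y - 7)/(Y + Y) = (-7 + Y)/((2*Y)) = (-7 + Y)*(1/(2*Y)) = (-7 + Y)/(2*Y))
-10*s(H(3, 6)) - 19 = -5*(-7 + (-3 + 6**2 + 4*3))/(-3 + 6**2 + 4*3) - 19 = -5*(-7 + (-3 + 36 + 12))/(-3 + 36 + 12) - 19 = -5*(-7 + 45)/45 - 19 = -5*38/45 - 19 = -10*19/45 - 19 = -38/9 - 19 = -209/9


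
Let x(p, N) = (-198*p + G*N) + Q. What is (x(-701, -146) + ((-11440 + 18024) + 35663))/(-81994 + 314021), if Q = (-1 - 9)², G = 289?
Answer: 138951/232027 ≈ 0.59886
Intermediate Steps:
Q = 100 (Q = (-10)² = 100)
x(p, N) = 100 - 198*p + 289*N (x(p, N) = (-198*p + 289*N) + 100 = 100 - 198*p + 289*N)
(x(-701, -146) + ((-11440 + 18024) + 35663))/(-81994 + 314021) = ((100 - 198*(-701) + 289*(-146)) + ((-11440 + 18024) + 35663))/(-81994 + 314021) = ((100 + 138798 - 42194) + (6584 + 35663))/232027 = (96704 + 42247)*(1/232027) = 138951*(1/232027) = 138951/232027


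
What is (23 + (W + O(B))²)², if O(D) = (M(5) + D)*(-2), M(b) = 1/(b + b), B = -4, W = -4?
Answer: 876096/625 ≈ 1401.8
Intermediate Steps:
M(b) = 1/(2*b)
O(D) = -⅕ - 2*D (O(D) = ((½)/5 + D)*(-2) = ((½)*(⅕) + D)*(-2) = (⅒ + D)*(-2) = -⅕ - 2*D)
(23 + (W + O(B))²)² = (23 + (-4 + (-⅕ - 2*(-4)))²)² = (23 + (-4 + (-⅕ + 8))²)² = (23 + (-4 + 39/5)²)² = (23 + (19/5)²)² = (23 + 361/25)² = (936/25)² = 876096/625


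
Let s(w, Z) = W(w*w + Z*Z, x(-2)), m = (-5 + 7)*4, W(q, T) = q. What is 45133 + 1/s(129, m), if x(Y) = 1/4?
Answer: 753946766/16705 ≈ 45133.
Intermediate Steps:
x(Y) = 1/4
m = 8 (m = 2*4 = 8)
s(w, Z) = Z**2 + w**2 (s(w, Z) = w*w + Z*Z = w**2 + Z**2 = Z**2 + w**2)
45133 + 1/s(129, m) = 45133 + 1/(8**2 + 129**2) = 45133 + 1/(64 + 16641) = 45133 + 1/16705 = 753946766/16705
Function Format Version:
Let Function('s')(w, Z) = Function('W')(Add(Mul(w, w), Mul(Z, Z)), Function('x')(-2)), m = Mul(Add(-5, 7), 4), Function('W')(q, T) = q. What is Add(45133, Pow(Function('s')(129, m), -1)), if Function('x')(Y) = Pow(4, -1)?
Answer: Rational(753946766, 16705) ≈ 45133.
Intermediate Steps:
Function('x')(Y) = Rational(1, 4)
m = 8 (m = Mul(2, 4) = 8)
Function('s')(w, Z) = Add(Pow(Z, 2), Pow(w, 2)) (Function('s')(w, Z) = Add(Mul(w, w), Mul(Z, Z)) = Add(Pow(w, 2), Pow(Z, 2)) = Add(Pow(Z, 2), Pow(w, 2)))
Add(45133, Pow(Function('s')(129, m), -1)) = Add(45133, Pow(Add(Pow(8, 2), Pow(129, 2)), -1)) = Add(45133, Pow(Add(64, 16641), -1)) = Add(45133, Pow(16705, -1)) = Add(45133, Rational(1, 16705)) = Rational(753946766, 16705)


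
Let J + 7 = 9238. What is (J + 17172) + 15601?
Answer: 42004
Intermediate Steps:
J = 9231 (J = -7 + 9238 = 9231)
(J + 17172) + 15601 = (9231 + 17172) + 15601 = 26403 + 15601 = 42004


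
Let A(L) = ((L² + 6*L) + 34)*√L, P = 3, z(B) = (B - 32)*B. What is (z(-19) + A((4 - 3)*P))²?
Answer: 950124 + 118218*√3 ≈ 1.1549e+6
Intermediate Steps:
z(B) = B*(-32 + B) (z(B) = (-32 + B)*B = B*(-32 + B))
A(L) = √L*(34 + L² + 6*L) (A(L) = (34 + L² + 6*L)*√L = √L*(34 + L² + 6*L))
(z(-19) + A((4 - 3)*P))² = (-19*(-32 - 19) + √((4 - 3)*3)*(34 + ((4 - 3)*3)² + 6*((4 - 3)*3)))² = (-19*(-51) + √(1*3)*(34 + (1*3)² + 6*(1*3)))² = (969 + √3*(34 + 3² + 6*3))² = (969 + √3*(34 + 9 + 18))² = (969 + √3*61)² = (969 + 61*√3)²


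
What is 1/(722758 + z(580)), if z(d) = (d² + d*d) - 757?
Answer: 1/1394801 ≈ 7.1695e-7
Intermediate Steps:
z(d) = -757 + 2*d² (z(d) = (d² + d²) - 757 = 2*d² - 757 = -757 + 2*d²)
1/(722758 + z(580)) = 1/(722758 + (-757 + 2*580²)) = 1/(722758 + (-757 + 2*336400)) = 1/(722758 + (-757 + 672800)) = 1/(722758 + 672043) = 1/1394801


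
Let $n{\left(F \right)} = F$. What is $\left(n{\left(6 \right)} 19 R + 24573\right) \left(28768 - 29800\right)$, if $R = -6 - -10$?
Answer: $-25829928$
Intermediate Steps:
$R = 4$ ($R = -6 + 10 = 4$)
$\left(n{\left(6 \right)} 19 R + 24573\right) \left(28768 - 29800\right) = \left(6 \cdot 19 \cdot 4 + 24573\right) \left(28768 - 29800\right) = \left(114 \cdot 4 + 24573\right) \left(-1032\right) = \left(456 + 24573\right) \left(-1032\right) = 25029 \left(-1032\right) = -25829928$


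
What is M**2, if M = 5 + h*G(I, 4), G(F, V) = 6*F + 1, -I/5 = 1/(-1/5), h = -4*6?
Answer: 13097161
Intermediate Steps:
h = -24
I = 25 (I = -5/((-1/5)) = -5/((-1*1/5)) = -5/(-1/5) = -5*(-5) = 25)
G(F, V) = 1 + 6*F
M = -3619 (M = 5 - 24*(1 + 6*25) = 5 - 24*(1 + 150) = 5 - 24*151 = 5 - 3624 = -3619)
M**2 = (-3619)**2 = 13097161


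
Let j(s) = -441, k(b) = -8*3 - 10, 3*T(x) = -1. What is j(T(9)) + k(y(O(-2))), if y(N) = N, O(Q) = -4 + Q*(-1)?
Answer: -475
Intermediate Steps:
O(Q) = -4 - Q
T(x) = -⅓ (T(x) = (⅓)*(-1) = -⅓)
k(b) = -34 (k(b) = -24 - 10 = -34)
j(T(9)) + k(y(O(-2))) = -441 - 34 = -475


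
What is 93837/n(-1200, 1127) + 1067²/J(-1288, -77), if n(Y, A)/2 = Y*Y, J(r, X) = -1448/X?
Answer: 10519644021499/173760000 ≈ 60541.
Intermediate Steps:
n(Y, A) = 2*Y² (n(Y, A) = 2*(Y*Y) = 2*Y²)
93837/n(-1200, 1127) + 1067²/J(-1288, -77) = 93837/((2*(-1200)²)) + 1067²/((-1448/(-77))) = 93837/((2*1440000)) + 1138489/((-1448*(-1/77))) = 93837/2880000 + 1138489/(1448/77) = 93837*(1/2880000) + 1138489*(77/1448) = 31279/960000 + 87663653/1448 = 10519644021499/173760000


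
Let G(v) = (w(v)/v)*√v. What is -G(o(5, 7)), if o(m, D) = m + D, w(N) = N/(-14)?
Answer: √3/7 ≈ 0.24744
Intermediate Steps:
w(N) = -N/14 (w(N) = N*(-1/14) = -N/14)
o(m, D) = D + m
G(v) = -√v/14 (G(v) = ((-v/14)/v)*√v = -√v/14)
-G(o(5, 7)) = -(-1)*√(7 + 5)/14 = -(-1)*√12/14 = -(-1)*2*√3/14 = -(-1)*√3/7 = √3/7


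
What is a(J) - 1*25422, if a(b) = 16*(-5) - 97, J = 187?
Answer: -25599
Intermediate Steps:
a(b) = -177 (a(b) = -80 - 97 = -177)
a(J) - 1*25422 = -177 - 1*25422 = -177 - 25422 = -25599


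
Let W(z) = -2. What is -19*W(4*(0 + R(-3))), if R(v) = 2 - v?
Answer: 38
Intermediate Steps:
-19*W(4*(0 + R(-3))) = -19*(-2) = 38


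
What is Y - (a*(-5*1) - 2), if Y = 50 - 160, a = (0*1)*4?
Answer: -108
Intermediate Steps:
a = 0 (a = 0*4 = 0)
Y = -110
Y - (a*(-5*1) - 2) = -110 - (0*(-5*1) - 2) = -110 - (0*(-5) - 2) = -110 - (0 - 2) = -110 - 1*(-2) = -110 + 2 = -108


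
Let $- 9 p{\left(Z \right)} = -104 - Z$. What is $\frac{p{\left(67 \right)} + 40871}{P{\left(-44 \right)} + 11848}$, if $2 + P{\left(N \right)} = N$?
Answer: $\frac{6815}{1967} \approx 3.4647$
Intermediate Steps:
$P{\left(N \right)} = -2 + N$
$p{\left(Z \right)} = \frac{104}{9} + \frac{Z}{9}$ ($p{\left(Z \right)} = - \frac{-104 - Z}{9} = \frac{104}{9} + \frac{Z}{9}$)
$\frac{p{\left(67 \right)} + 40871}{P{\left(-44 \right)} + 11848} = \frac{\left(\frac{104}{9} + \frac{1}{9} \cdot 67\right) + 40871}{\left(-2 - 44\right) + 11848} = \frac{\left(\frac{104}{9} + \frac{67}{9}\right) + 40871}{-46 + 11848} = \frac{19 + 40871}{11802} = 40890 \cdot \frac{1}{11802} = \frac{6815}{1967}$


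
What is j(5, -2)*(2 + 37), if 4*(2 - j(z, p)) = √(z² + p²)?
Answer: 78 - 39*√29/4 ≈ 25.495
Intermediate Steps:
j(z, p) = 2 - √(p² + z²)/4 (j(z, p) = 2 - √(z² + p²)/4 = 2 - √(p² + z²)/4)
j(5, -2)*(2 + 37) = (2 - √((-2)² + 5²)/4)*(2 + 37) = (2 - √(4 + 25)/4)*39 = (2 - √29/4)*39 = 78 - 39*√29/4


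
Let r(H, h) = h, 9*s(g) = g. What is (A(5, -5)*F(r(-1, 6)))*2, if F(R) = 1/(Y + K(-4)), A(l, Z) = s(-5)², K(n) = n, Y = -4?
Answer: -25/324 ≈ -0.077160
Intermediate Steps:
s(g) = g/9
A(l, Z) = 25/81 (A(l, Z) = ((⅑)*(-5))² = (-5/9)² = 25/81)
F(R) = -⅛ (F(R) = 1/(-4 - 4) = 1/(-8) = -⅛)
(A(5, -5)*F(r(-1, 6)))*2 = ((25/81)*(-⅛))*2 = -25/648*2 = -25/324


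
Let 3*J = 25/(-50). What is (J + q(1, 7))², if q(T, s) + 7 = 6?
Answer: 49/36 ≈ 1.3611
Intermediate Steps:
q(T, s) = -1 (q(T, s) = -7 + 6 = -1)
J = -⅙ (J = (25/(-50))/3 = (25*(-1/50))/3 = (⅓)*(-½) = -⅙ ≈ -0.16667)
(J + q(1, 7))² = (-⅙ - 1)² = (-7/6)² = 49/36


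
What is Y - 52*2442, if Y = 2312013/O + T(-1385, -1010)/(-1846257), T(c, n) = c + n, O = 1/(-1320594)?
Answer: -5637048409785309047/1846257 ≈ -3.0532e+12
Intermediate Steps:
O = -1/1320594 ≈ -7.5724e-7
Y = -5637048175340210159/1846257 (Y = 2312013/(-1/1320594) + (-1385 - 1010)/(-1846257) = 2312013*(-1320594) - 2395*(-1/1846257) = -3053230495722 + 2395/1846257 = -5637048175340210159/1846257 ≈ -3.0532e+12)
Y - 52*2442 = -5637048175340210159/1846257 - 52*2442 = -5637048175340210159/1846257 - 1*126984 = -5637048175340210159/1846257 - 126984 = -5637048409785309047/1846257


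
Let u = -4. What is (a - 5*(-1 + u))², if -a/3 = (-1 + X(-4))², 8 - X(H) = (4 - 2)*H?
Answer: 422500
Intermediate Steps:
X(H) = 8 - 2*H (X(H) = 8 - (4 - 2)*H = 8 - 2*H)
a = -675 (a = -3*(-1 + (8 - 2*(-4)))² = -3*(-1 + (8 + 8))² = -3*(-1 + 16)² = -3*15² = -3*225 = -675)
(a - 5*(-1 + u))² = (-675 - 5*(-1 - 4))² = (-675 - 5*(-5))² = (-675 + 25)² = (-650)² = 422500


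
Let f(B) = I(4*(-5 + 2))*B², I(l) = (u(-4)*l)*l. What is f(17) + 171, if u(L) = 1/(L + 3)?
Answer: -41445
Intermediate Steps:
u(L) = 1/(3 + L)
I(l) = -l² (I(l) = (l/(3 - 4))*l = (l/(-1))*l = (-l)*l = -l²)
f(B) = -144*B² (f(B) = (-(4*(-5 + 2))²)*B² = (-(4*(-3))²)*B² = (-1*(-12)²)*B² = (-1*144)*B² = -144*B²)
f(17) + 171 = -144*17² + 171 = -144*289 + 171 = -41616 + 171 = -41445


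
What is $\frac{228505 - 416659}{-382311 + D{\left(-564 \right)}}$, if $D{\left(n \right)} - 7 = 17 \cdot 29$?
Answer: $\frac{188154}{381811} \approx 0.49279$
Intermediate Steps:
$D{\left(n \right)} = 500$ ($D{\left(n \right)} = 7 + 17 \cdot 29 = 7 + 493 = 500$)
$\frac{228505 - 416659}{-382311 + D{\left(-564 \right)}} = \frac{228505 - 416659}{-382311 + 500} = - \frac{188154}{-381811} = \left(-188154\right) \left(- \frac{1}{381811}\right) = \frac{188154}{381811}$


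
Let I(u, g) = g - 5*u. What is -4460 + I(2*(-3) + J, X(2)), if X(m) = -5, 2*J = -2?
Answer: -4430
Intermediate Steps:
J = -1 (J = (½)*(-2) = -1)
-4460 + I(2*(-3) + J, X(2)) = -4460 + (-5 - 5*(2*(-3) - 1)) = -4460 + (-5 - 5*(-6 - 1)) = -4460 + (-5 - 5*(-7)) = -4460 + (-5 + 35) = -4460 + 30 = -4430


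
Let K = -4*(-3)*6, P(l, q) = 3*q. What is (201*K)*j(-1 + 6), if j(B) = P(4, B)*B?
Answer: 1085400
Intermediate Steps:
K = 72 (K = 12*6 = 72)
j(B) = 3*B² (j(B) = (3*B)*B = 3*B²)
(201*K)*j(-1 + 6) = (201*72)*(3*(-1 + 6)²) = 14472*(3*5²) = 14472*(3*25) = 14472*75 = 1085400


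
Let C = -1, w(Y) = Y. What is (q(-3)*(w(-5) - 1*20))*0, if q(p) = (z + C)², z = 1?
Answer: 0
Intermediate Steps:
q(p) = 0 (q(p) = (1 - 1)² = 0² = 0)
(q(-3)*(w(-5) - 1*20))*0 = (0*(-5 - 1*20))*0 = (0*(-5 - 20))*0 = (0*(-25))*0 = 0*0 = 0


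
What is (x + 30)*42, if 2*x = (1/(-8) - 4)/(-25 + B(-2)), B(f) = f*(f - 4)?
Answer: 131733/104 ≈ 1266.7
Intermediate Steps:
B(f) = f*(-4 + f)
x = 33/208 (x = ((1/(-8) - 4)/(-25 - 2*(-4 - 2)))/2 = ((-⅛ - 4)/(-25 - 2*(-6)))/2 = (-33/(8*(-25 + 12)))/2 = (-33/8/(-13))/2 = (-33/8*(-1/13))/2 = (½)*(33/104) = 33/208 ≈ 0.15865)
(x + 30)*42 = (33/208 + 30)*42 = (6273/208)*42 = 131733/104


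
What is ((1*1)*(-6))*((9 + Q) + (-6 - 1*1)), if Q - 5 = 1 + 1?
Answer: -54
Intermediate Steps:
Q = 7 (Q = 5 + (1 + 1) = 5 + 2 = 7)
((1*1)*(-6))*((9 + Q) + (-6 - 1*1)) = ((1*1)*(-6))*((9 + 7) + (-6 - 1*1)) = (1*(-6))*(16 + (-6 - 1)) = -6*(16 - 7) = -6*9 = -54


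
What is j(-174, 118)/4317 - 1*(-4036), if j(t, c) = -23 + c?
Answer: 17423507/4317 ≈ 4036.0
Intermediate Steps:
j(-174, 118)/4317 - 1*(-4036) = (-23 + 118)/4317 - 1*(-4036) = 95*(1/4317) + 4036 = 95/4317 + 4036 = 17423507/4317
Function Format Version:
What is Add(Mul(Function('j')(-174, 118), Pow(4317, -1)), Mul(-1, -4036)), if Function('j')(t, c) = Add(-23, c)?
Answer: Rational(17423507, 4317) ≈ 4036.0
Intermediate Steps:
Add(Mul(Function('j')(-174, 118), Pow(4317, -1)), Mul(-1, -4036)) = Add(Mul(Add(-23, 118), Pow(4317, -1)), Mul(-1, -4036)) = Add(Mul(95, Rational(1, 4317)), 4036) = Add(Rational(95, 4317), 4036) = Rational(17423507, 4317)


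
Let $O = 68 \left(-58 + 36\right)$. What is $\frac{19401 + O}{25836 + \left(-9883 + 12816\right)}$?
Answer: $\frac{17905}{28769} \approx 0.62237$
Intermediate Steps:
$O = -1496$ ($O = 68 \left(-22\right) = -1496$)
$\frac{19401 + O}{25836 + \left(-9883 + 12816\right)} = \frac{19401 - 1496}{25836 + \left(-9883 + 12816\right)} = \frac{17905}{25836 + 2933} = \frac{17905}{28769}$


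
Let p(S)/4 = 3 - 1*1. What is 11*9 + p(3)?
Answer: 107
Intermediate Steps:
p(S) = 8 (p(S) = 4*(3 - 1*1) = 4*(3 - 1) = 4*2 = 8)
11*9 + p(3) = 11*9 + 8 = 99 + 8 = 107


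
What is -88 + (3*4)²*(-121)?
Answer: -17512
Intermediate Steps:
-88 + (3*4)²*(-121) = -88 + 12²*(-121) = -88 + 144*(-121) = -88 - 17424 = -17512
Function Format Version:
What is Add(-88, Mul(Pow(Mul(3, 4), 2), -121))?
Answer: -17512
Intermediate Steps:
Add(-88, Mul(Pow(Mul(3, 4), 2), -121)) = Add(-88, Mul(Pow(12, 2), -121)) = Add(-88, Mul(144, -121)) = Add(-88, -17424) = -17512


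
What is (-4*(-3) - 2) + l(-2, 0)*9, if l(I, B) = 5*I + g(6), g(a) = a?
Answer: -26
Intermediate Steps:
l(I, B) = 6 + 5*I (l(I, B) = 5*I + 6 = 6 + 5*I)
(-4*(-3) - 2) + l(-2, 0)*9 = (-4*(-3) - 2) + (6 + 5*(-2))*9 = (12 - 2) + (6 - 10)*9 = 10 - 4*9 = 10 - 36 = -26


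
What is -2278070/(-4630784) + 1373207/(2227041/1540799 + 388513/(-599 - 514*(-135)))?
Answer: 168503627843945879686713/870379955241171328 ≈ 1.9360e+5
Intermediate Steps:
-2278070/(-4630784) + 1373207/(2227041/1540799 + 388513/(-599 - 514*(-135))) = -2278070*(-1/4630784) + 1373207/(2227041*(1/1540799) + 388513/(-599 + 69390)) = 1139035/2315392 + 1373207/(2227041/1540799 + 388513/68791) = 1139035/2315392 + 1373207/(751820819318/105993104009) = 1139035/2315392 + 1373207*(105993104009/751820819318) = 1139035/2315392 + 145550472376886863/751820819318 = 168503627843945879686713/870379955241171328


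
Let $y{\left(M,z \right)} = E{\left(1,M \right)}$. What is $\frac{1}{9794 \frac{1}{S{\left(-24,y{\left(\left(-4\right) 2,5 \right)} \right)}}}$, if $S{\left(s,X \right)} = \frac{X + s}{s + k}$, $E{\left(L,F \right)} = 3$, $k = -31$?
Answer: $\frac{21}{538670} \approx 3.8985 \cdot 10^{-5}$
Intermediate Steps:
$y{\left(M,z \right)} = 3$
$S{\left(s,X \right)} = \frac{X + s}{-31 + s}$ ($S{\left(s,X \right)} = \frac{X + s}{s - 31} = \frac{X + s}{-31 + s}$)
$\frac{1}{9794 \frac{1}{S{\left(-24,y{\left(\left(-4\right) 2,5 \right)} \right)}}} = \frac{1}{9794 \frac{1}{\frac{1}{-31 - 24} \left(3 - 24\right)}} = \frac{1}{9794 \frac{1}{\frac{1}{-55} \left(-21\right)}} = \frac{1}{9794 \frac{1}{\left(- \frac{1}{55}\right) \left(-21\right)}} = \frac{1}{9794 \frac{1}{\frac{21}{55}}} = \frac{1}{9794 \cdot \frac{55}{21}} = \frac{1}{\frac{538670}{21}} = \frac{21}{538670}$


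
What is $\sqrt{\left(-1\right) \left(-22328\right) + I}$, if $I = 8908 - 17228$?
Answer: $2 \sqrt{3502} \approx 118.36$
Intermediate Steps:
$I = -8320$ ($I = 8908 - 17228 = -8320$)
$\sqrt{\left(-1\right) \left(-22328\right) + I} = \sqrt{\left(-1\right) \left(-22328\right) - 8320} = \sqrt{22328 - 8320} = \sqrt{14008} = 2 \sqrt{3502}$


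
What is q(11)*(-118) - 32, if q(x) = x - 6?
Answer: -622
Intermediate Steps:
q(x) = -6 + x
q(11)*(-118) - 32 = (-6 + 11)*(-118) - 32 = 5*(-118) - 32 = -590 - 32 = -622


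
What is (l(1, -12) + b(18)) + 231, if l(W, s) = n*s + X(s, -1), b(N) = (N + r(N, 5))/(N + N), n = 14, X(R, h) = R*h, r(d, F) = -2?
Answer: 679/9 ≈ 75.444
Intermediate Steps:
b(N) = (-2 + N)/(2*N) (b(N) = (N - 2)/(N + N) = (-2 + N)/((2*N)) = (-2 + N)*(1/(2*N)) = (-2 + N)/(2*N))
l(W, s) = 13*s (l(W, s) = 14*s + s*(-1) = 14*s - s = 13*s)
(l(1, -12) + b(18)) + 231 = (13*(-12) + (1/2)*(-2 + 18)/18) + 231 = (-156 + (1/2)*(1/18)*16) + 231 = (-156 + 4/9) + 231 = -1400/9 + 231 = 679/9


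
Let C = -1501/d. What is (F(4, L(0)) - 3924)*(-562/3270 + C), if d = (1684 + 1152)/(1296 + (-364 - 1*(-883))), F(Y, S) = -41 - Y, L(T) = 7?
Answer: 5894033717943/1545620 ≈ 3.8134e+6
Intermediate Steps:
d = 2836/1815 (d = 2836/(1296 + (-364 + 883)) = 2836/(1296 + 519) = 2836/1815 ≈ 1.5625)
C = -2724315/2836 (C = -1501/2836/1815 = -1501*1815/2836 = -2724315/2836 ≈ -960.62)
(F(4, L(0)) - 3924)*(-562/3270 + C) = ((-41 - 1*4) - 3924)*(-562/3270 - 2724315/2836) = ((-41 - 4) - 3924)*(-562*1/3270 - 2724315/2836) = (-45 - 3924)*(-281/1635 - 2724315/2836) = -3969*(-4455051941/4636860) = 5894033717943/1545620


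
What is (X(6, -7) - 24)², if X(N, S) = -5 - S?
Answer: 484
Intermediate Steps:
(X(6, -7) - 24)² = ((-5 - 1*(-7)) - 24)² = ((-5 + 7) - 24)² = (2 - 24)² = (-22)² = 484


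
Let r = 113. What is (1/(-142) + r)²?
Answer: 257442025/20164 ≈ 12767.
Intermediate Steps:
(1/(-142) + r)² = (1/(-142) + 113)² = (-1/142 + 113)² = (16045/142)² = 257442025/20164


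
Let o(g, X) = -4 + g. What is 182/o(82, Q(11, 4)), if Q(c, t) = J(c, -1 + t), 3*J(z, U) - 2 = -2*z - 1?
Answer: 7/3 ≈ 2.3333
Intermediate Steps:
J(z, U) = ⅓ - 2*z/3 (J(z, U) = ⅔ + (-2*z - 1)/3 = ⅔ + (-1 - 2*z)/3 = ⅔ + (-⅓ - 2*z/3) = ⅓ - 2*z/3)
Q(c, t) = ⅓ - 2*c/3
182/o(82, Q(11, 4)) = 182/(-4 + 82) = 182/78 = 182*(1/78) = 7/3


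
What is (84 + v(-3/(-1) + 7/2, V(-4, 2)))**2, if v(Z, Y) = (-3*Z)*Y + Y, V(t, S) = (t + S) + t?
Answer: 38025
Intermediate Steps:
V(t, S) = S + 2*t (V(t, S) = (S + t) + t = S + 2*t)
v(Z, Y) = Y - 3*Y*Z (v(Z, Y) = -3*Y*Z + Y = Y - 3*Y*Z)
(84 + v(-3/(-1) + 7/2, V(-4, 2)))**2 = (84 + (2 + 2*(-4))*(1 - 3*(-3/(-1) + 7/2)))**2 = (84 + (2 - 8)*(1 - 3*(-3*(-1) + 7*(1/2))))**2 = (84 - 6*(1 - 3*(3 + 7/2)))**2 = (84 - 6*(1 - 3*13/2))**2 = (84 - 6*(1 - 39/2))**2 = (84 - 6*(-37/2))**2 = (84 + 111)**2 = 195**2 = 38025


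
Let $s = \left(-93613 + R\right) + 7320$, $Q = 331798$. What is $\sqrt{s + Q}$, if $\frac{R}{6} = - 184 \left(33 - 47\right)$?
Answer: $\sqrt{260961} \approx 510.84$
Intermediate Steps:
$R = 15456$ ($R = 6 \left(- 184 \left(33 - 47\right)\right) = 6 \left(\left(-184\right) \left(-14\right)\right) = 6 \cdot 2576 = 15456$)
$s = -70837$ ($s = \left(-93613 + 15456\right) + 7320 = -78157 + 7320 = -70837$)
$\sqrt{s + Q} = \sqrt{-70837 + 331798} = \sqrt{260961}$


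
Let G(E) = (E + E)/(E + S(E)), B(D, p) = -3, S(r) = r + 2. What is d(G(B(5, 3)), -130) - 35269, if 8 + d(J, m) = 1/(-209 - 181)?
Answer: -13758031/390 ≈ -35277.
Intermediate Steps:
S(r) = 2 + r
G(E) = 2*E/(2 + 2*E) (G(E) = (E + E)/(E + (2 + E)) = (2*E)/(2 + 2*E) = 2*E/(2 + 2*E))
d(J, m) = -3121/390 (d(J, m) = -8 + 1/(-209 - 181) = -8 + 1/(-390) = -8 - 1/390 = -3121/390)
d(G(B(5, 3)), -130) - 35269 = -3121/390 - 35269 = -13758031/390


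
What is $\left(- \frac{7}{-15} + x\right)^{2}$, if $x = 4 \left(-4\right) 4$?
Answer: $\frac{908209}{225} \approx 4036.5$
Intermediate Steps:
$x = -64$ ($x = \left(-16\right) 4 = -64$)
$\left(- \frac{7}{-15} + x\right)^{2} = \left(- \frac{7}{-15} - 64\right)^{2} = \left(\left(-7\right) \left(- \frac{1}{15}\right) - 64\right)^{2} = \left(\frac{7}{15} - 64\right)^{2} = \left(- \frac{953}{15}\right)^{2} = \frac{908209}{225}$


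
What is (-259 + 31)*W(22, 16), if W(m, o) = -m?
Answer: 5016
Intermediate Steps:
(-259 + 31)*W(22, 16) = (-259 + 31)*(-1*22) = -228*(-22) = 5016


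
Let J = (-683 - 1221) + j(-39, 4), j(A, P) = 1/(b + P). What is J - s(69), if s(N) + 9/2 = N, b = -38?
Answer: -33465/17 ≈ -1968.5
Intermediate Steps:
s(N) = -9/2 + N
j(A, P) = 1/(-38 + P)
J = -64737/34 (J = (-683 - 1221) + 1/(-38 + 4) = -1904 + 1/(-34) = -1904 - 1/34 = -64737/34 ≈ -1904.0)
J - s(69) = -64737/34 - (-9/2 + 69) = -64737/34 - 1*129/2 = -64737/34 - 129/2 = -33465/17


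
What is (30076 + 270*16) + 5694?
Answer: 40090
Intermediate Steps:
(30076 + 270*16) + 5694 = (30076 + 4320) + 5694 = 34396 + 5694 = 40090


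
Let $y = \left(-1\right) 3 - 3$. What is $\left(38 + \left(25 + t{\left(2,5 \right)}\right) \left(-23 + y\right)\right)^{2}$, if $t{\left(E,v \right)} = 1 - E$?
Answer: $432964$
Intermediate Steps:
$y = -6$ ($y = -3 - 3 = -6$)
$\left(38 + \left(25 + t{\left(2,5 \right)}\right) \left(-23 + y\right)\right)^{2} = \left(38 + \left(25 + \left(1 - 2\right)\right) \left(-23 - 6\right)\right)^{2} = \left(38 + \left(25 + \left(1 - 2\right)\right) \left(-29\right)\right)^{2} = \left(38 + \left(25 - 1\right) \left(-29\right)\right)^{2} = \left(38 + 24 \left(-29\right)\right)^{2} = \left(38 - 696\right)^{2} = \left(-658\right)^{2} = 432964$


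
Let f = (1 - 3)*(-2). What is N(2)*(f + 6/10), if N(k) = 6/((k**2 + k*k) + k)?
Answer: 69/25 ≈ 2.7600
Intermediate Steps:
f = 4 (f = -2*(-2) = 4)
N(k) = 6/(k + 2*k**2) (N(k) = 6/((k**2 + k**2) + k) = 6/(2*k**2 + k) = 6/(k + 2*k**2))
N(2)*(f + 6/10) = (6/(2*(1 + 2*2)))*(4 + 6/10) = (6*(1/2)/(1 + 4))*(4 + 6*(1/10)) = (6*(1/2)/5)*(4 + 3/5) = (6*(1/2)*(1/5))*(23/5) = (3/5)*(23/5) = 69/25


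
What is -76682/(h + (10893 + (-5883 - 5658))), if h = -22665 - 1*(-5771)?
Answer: 38341/8771 ≈ 4.3713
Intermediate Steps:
h = -16894 (h = -22665 + 5771 = -16894)
-76682/(h + (10893 + (-5883 - 5658))) = -76682/(-16894 + (10893 + (-5883 - 5658))) = -76682/(-16894 + (10893 - 11541)) = -76682/(-16894 - 648) = -76682/(-17542) = -76682*(-1/17542) = 38341/8771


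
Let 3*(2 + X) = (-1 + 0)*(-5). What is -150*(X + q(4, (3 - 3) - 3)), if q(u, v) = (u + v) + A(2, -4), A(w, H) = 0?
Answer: -100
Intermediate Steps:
q(u, v) = u + v (q(u, v) = (u + v) + 0 = u + v)
X = -1/3 (X = -2 + ((-1 + 0)*(-5))/3 = -2 + (-1*(-5))/3 = -2 + (1/3)*5 = -2 + 5/3 = -1/3 ≈ -0.33333)
-150*(X + q(4, (3 - 3) - 3)) = -150*(-1/3 + (4 + ((3 - 3) - 3))) = -150*(-1/3 + (4 + (0 - 3))) = -150*(-1/3 + (4 - 3)) = -150*(-1/3 + 1) = -150*2/3 = -100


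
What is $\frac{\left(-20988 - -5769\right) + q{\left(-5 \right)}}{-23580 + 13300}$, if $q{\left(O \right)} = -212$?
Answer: $\frac{15431}{10280} \approx 1.5011$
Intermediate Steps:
$\frac{\left(-20988 - -5769\right) + q{\left(-5 \right)}}{-23580 + 13300} = \frac{\left(-20988 - -5769\right) - 212}{-23580 + 13300} = \frac{\left(-20988 + 5769\right) - 212}{-10280} = \left(-15219 - 212\right) \left(- \frac{1}{10280}\right) = \left(-15431\right) \left(- \frac{1}{10280}\right) = \frac{15431}{10280}$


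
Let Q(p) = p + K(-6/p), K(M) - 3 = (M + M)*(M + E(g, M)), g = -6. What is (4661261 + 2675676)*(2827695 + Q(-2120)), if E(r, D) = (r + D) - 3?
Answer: 5823362450955671363/280900 ≈ 2.0731e+13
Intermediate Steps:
E(r, D) = -3 + D + r (E(r, D) = (D + r) - 3 = -3 + D + r)
K(M) = 3 + 2*M*(-9 + 2*M) (K(M) = 3 + (M + M)*(M + (-3 + M - 6)) = 3 + (2*M)*(M + (-9 + M)) = 3 + (2*M)*(-9 + 2*M) = 3 + 2*M*(-9 + 2*M))
Q(p) = 3 + p + 108/p + 144/p² (Q(p) = p + (3 - (-108)/p + 4*(-6/p)²) = p + (3 + 108/p + 4*(36/p²)) = p + (3 + 108/p + 144/p²) = 3 + p + 108/p + 144/p²)
(4661261 + 2675676)*(2827695 + Q(-2120)) = (4661261 + 2675676)*(2827695 + (3 - 2120 + 108/(-2120) + 144/(-2120)²)) = 7336937*(2827695 + (3 - 2120 + 108*(-1/2120) + 144*(1/4494400))) = 7336937*(2827695 + (3 - 2120 - 27/530 + 9/280900)) = 7336937*(2827695 - 594679601/280900) = 7336937*(793704845899/280900) = 5823362450955671363/280900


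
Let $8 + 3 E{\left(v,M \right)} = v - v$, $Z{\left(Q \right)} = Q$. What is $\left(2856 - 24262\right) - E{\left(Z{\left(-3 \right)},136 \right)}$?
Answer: $- \frac{64210}{3} \approx -21403.0$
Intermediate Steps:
$E{\left(v,M \right)} = - \frac{8}{3}$ ($E{\left(v,M \right)} = - \frac{8}{3} + \frac{v - v}{3} = - \frac{8}{3} + \frac{1}{3} \cdot 0 = - \frac{8}{3} + 0 = - \frac{8}{3}$)
$\left(2856 - 24262\right) - E{\left(Z{\left(-3 \right)},136 \right)} = \left(2856 - 24262\right) - - \frac{8}{3} = \left(2856 - 24262\right) + \frac{8}{3} = -21406 + \frac{8}{3} = - \frac{64210}{3}$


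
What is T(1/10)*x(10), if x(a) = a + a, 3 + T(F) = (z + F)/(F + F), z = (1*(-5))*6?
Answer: -3050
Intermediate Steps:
z = -30 (z = -5*6 = -30)
T(F) = -3 + (-30 + F)/(2*F) (T(F) = -3 + (-30 + F)/(F + F) = -3 + (-30 + F)/((2*F)) = -3 + (-30 + F)*(1/(2*F)) = -3 + (-30 + F)/(2*F))
x(a) = 2*a
T(1/10)*x(10) = (-5/2 - 15/(1/10))*(2*10) = (-5/2 - 15/(1*(⅒)))*20 = (-5/2 - 15/⅒)*20 = (-5/2 - 15*10)*20 = (-5/2 - 150)*20 = -305/2*20 = -3050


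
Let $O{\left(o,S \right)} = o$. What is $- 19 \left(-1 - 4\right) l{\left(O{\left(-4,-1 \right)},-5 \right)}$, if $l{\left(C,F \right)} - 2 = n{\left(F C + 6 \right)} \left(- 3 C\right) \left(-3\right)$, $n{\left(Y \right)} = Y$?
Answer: $-88730$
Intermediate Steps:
$l{\left(C,F \right)} = 2 + 9 C \left(6 + C F\right)$ ($l{\left(C,F \right)} = 2 + \left(F C + 6\right) \left(- 3 C\right) \left(-3\right) = 2 + \left(C F + 6\right) \left(- 3 C\right) \left(-3\right) = 2 + \left(6 + C F\right) \left(- 3 C\right) \left(-3\right) = 2 + - 3 C \left(6 + C F\right) \left(-3\right) = 2 + 9 C \left(6 + C F\right)$)
$- 19 \left(-1 - 4\right) l{\left(O{\left(-4,-1 \right)},-5 \right)} = - 19 \left(-1 - 4\right) \left(2 + 9 \left(-4\right) \left(6 - -20\right)\right) = - 19 \left(-1 - 4\right) \left(2 + 9 \left(-4\right) \left(6 + 20\right)\right) = \left(-19\right) \left(-5\right) \left(2 + 9 \left(-4\right) 26\right) = 95 \left(2 - 936\right) = 95 \left(-934\right) = -88730$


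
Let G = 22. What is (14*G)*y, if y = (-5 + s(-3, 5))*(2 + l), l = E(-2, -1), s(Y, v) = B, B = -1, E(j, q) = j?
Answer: 0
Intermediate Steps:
s(Y, v) = -1
l = -2
y = 0 (y = (-5 - 1)*(2 - 2) = -6*0 = 0)
(14*G)*y = (14*22)*0 = 308*0 = 0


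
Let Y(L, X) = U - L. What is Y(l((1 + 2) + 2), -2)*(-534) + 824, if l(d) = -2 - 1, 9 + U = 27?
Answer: -10390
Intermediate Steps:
U = 18 (U = -9 + 27 = 18)
l(d) = -3
Y(L, X) = 18 - L
Y(l((1 + 2) + 2), -2)*(-534) + 824 = (18 - 1*(-3))*(-534) + 824 = (18 + 3)*(-534) + 824 = 21*(-534) + 824 = -11214 + 824 = -10390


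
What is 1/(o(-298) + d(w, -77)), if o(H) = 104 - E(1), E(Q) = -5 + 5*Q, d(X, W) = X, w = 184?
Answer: 1/288 ≈ 0.0034722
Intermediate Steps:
o(H) = 104 (o(H) = 104 - (-5 + 5*1) = 104 - (-5 + 5) = 104 - 1*0 = 104 + 0 = 104)
1/(o(-298) + d(w, -77)) = 1/(104 + 184) = 1/288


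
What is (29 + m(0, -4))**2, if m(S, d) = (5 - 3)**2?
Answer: 1089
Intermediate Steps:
m(S, d) = 4 (m(S, d) = 2**2 = 4)
(29 + m(0, -4))**2 = (29 + 4)**2 = 33**2 = 1089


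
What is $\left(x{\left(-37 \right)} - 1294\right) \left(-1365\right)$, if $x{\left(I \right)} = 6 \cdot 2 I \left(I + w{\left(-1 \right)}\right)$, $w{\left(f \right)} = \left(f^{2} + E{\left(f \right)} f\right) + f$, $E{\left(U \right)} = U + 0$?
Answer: $-20051850$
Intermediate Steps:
$E{\left(U \right)} = U$
$w{\left(f \right)} = f + 2 f^{2}$ ($w{\left(f \right)} = \left(f^{2} + f f\right) + f = \left(f^{2} + f^{2}\right) + f = 2 f^{2} + f = f + 2 f^{2}$)
$x{\left(I \right)} = 12 I \left(1 + I\right)$ ($x{\left(I \right)} = 6 \cdot 2 I \left(I - \left(1 + 2 \left(-1\right)\right)\right) = 12 I \left(I - \left(1 - 2\right)\right) = 12 I \left(I - -1\right) = 12 I \left(I + 1\right) = 12 I \left(1 + I\right)$)
$\left(x{\left(-37 \right)} - 1294\right) \left(-1365\right) = \left(12 \left(-37\right) \left(1 - 37\right) - 1294\right) \left(-1365\right) = \left(12 \left(-37\right) \left(-36\right) - 1294\right) \left(-1365\right) = \left(15984 - 1294\right) \left(-1365\right) = 14690 \left(-1365\right) = -20051850$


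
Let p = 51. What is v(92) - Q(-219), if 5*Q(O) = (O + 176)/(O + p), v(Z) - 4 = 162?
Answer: 139397/840 ≈ 165.95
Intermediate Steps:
v(Z) = 166 (v(Z) = 4 + 162 = 166)
Q(O) = (176 + O)/(5*(51 + O)) (Q(O) = ((O + 176)/(O + 51))/5 = ((176 + O)/(51 + O))/5 = (176 + O)/(5*(51 + O)))
v(92) - Q(-219) = 166 - (176 - 219)/(5*(51 - 219)) = 166 - (-43)/(5*(-168)) = 166 - (-1)*(-43)/(5*168) = 166 - 1*43/840 = 166 - 43/840 = 139397/840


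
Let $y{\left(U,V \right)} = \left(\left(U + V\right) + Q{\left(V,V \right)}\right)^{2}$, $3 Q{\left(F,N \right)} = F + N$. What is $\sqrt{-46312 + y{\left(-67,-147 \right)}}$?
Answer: $2 \sqrt{12758} \approx 225.9$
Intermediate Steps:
$Q{\left(F,N \right)} = \frac{F}{3} + \frac{N}{3}$ ($Q{\left(F,N \right)} = \frac{F + N}{3} = \frac{F}{3} + \frac{N}{3}$)
$y{\left(U,V \right)} = \left(U + \frac{5 V}{3}\right)^{2}$ ($y{\left(U,V \right)} = \left(\left(U + V\right) + \left(\frac{V}{3} + \frac{V}{3}\right)\right)^{2} = \left(\left(U + V\right) + \frac{2 V}{3}\right)^{2} = \left(U + \frac{5 V}{3}\right)^{2}$)
$\sqrt{-46312 + y{\left(-67,-147 \right)}} = \sqrt{-46312 + \frac{\left(3 \left(-67\right) + 5 \left(-147\right)\right)^{2}}{9}} = \sqrt{-46312 + \frac{\left(-201 - 735\right)^{2}}{9}} = \sqrt{-46312 + \frac{\left(-936\right)^{2}}{9}} = \sqrt{-46312 + \frac{1}{9} \cdot 876096} = \sqrt{-46312 + 97344} = \sqrt{51032} = 2 \sqrt{12758}$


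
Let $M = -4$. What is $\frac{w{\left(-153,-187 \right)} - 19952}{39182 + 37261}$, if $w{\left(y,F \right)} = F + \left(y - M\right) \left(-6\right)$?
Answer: $- \frac{6415}{25481} \approx -0.25176$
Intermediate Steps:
$w{\left(y,F \right)} = -24 + F - 6 y$ ($w{\left(y,F \right)} = F + \left(y - -4\right) \left(-6\right) = F + \left(y + 4\right) \left(-6\right) = F + \left(4 + y\right) \left(-6\right) = F - \left(24 + 6 y\right) = -24 + F - 6 y$)
$\frac{w{\left(-153,-187 \right)} - 19952}{39182 + 37261} = \frac{\left(-24 - 187 - -918\right) - 19952}{39182 + 37261} = \frac{\left(-24 - 187 + 918\right) - 19952}{76443} = \left(707 - 19952\right) \frac{1}{76443} = \left(-19245\right) \frac{1}{76443} = - \frac{6415}{25481}$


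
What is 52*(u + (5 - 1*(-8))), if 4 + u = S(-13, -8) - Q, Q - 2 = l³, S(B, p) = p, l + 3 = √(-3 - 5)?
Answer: -2392 - 1976*I*√2 ≈ -2392.0 - 2794.5*I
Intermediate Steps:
l = -3 + 2*I*√2 (l = -3 + √(-3 - 5) = -3 + √(-8) = -3 + 2*I*√2 ≈ -3.0 + 2.8284*I)
Q = 2 + (-3 + 2*I*√2)³ ≈ 47.0 + 53.74*I
u = -59 - 38*I*√2 (u = -4 + (-8 - (47 + 38*I*√2)) = -4 + (-8 + (-47 - 38*I*√2)) = -4 + (-55 - 38*I*√2) = -59 - 38*I*√2 ≈ -59.0 - 53.74*I)
52*(u + (5 - 1*(-8))) = 52*((-59 - 38*I*√2) + (5 - 1*(-8))) = 52*((-59 - 38*I*√2) + (5 + 8)) = 52*((-59 - 38*I*√2) + 13) = 52*(-46 - 38*I*√2) = -2392 - 1976*I*√2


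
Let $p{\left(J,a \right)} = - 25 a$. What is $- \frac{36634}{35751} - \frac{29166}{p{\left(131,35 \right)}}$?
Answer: $\frac{1010658916}{31282125} \approx 32.308$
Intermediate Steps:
$- \frac{36634}{35751} - \frac{29166}{p{\left(131,35 \right)}} = - \frac{36634}{35751} - \frac{29166}{\left(-25\right) 35} = \left(-36634\right) \frac{1}{35751} - \frac{29166}{-875} = - \frac{36634}{35751} - - \frac{29166}{875} = - \frac{36634}{35751} + \frac{29166}{875} = \frac{1010658916}{31282125}$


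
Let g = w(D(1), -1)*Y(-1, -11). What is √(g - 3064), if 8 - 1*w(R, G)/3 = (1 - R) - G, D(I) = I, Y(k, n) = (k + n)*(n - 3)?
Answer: 4*√29 ≈ 21.541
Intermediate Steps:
Y(k, n) = (-3 + n)*(k + n) (Y(k, n) = (k + n)*(-3 + n) = (-3 + n)*(k + n))
w(R, G) = 21 + 3*G + 3*R (w(R, G) = 24 - 3*((1 - R) - G) = 24 - 3*(1 - G - R) = 24 + (-3 + 3*G + 3*R) = 21 + 3*G + 3*R)
g = 3528 (g = (21 + 3*(-1) + 3*1)*((-11)² - 3*(-1) - 3*(-11) - 1*(-11)) = (21 - 3 + 3)*(121 + 3 + 33 + 11) = 21*168 = 3528)
√(g - 3064) = √(3528 - 3064) = √464 = 4*√29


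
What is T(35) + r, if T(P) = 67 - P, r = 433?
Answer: 465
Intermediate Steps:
T(35) + r = (67 - 1*35) + 433 = (67 - 35) + 433 = 32 + 433 = 465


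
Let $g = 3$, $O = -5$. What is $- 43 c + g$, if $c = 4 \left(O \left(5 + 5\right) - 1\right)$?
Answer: $8775$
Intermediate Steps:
$c = -204$ ($c = 4 \left(- 5 \left(5 + 5\right) - 1\right) = 4 \left(\left(-5\right) 10 - 1\right) = 4 \left(-50 - 1\right) = 4 \left(-51\right) = -204$)
$- 43 c + g = \left(-43\right) \left(-204\right) + 3 = 8772 + 3 = 8775$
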